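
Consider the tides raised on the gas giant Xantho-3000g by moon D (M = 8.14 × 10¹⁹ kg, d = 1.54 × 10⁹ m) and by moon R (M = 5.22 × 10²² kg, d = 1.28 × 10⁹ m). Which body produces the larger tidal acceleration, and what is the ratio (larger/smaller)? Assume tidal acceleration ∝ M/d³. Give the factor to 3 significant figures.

Moon R, by a factor of ≈ 1120

The tide-raising term goes as M/d³ (the gradient of a 1/d² field).
Moon D: (8.14 × 10¹⁹) / (1.54 × 10⁹)³ = 2.229 × 10⁻⁸
Moon R: (5.22 × 10²²) / (1.28 × 10⁹)³ = 2.489 × 10⁻⁵
Ratio (larger/smaller) = 1120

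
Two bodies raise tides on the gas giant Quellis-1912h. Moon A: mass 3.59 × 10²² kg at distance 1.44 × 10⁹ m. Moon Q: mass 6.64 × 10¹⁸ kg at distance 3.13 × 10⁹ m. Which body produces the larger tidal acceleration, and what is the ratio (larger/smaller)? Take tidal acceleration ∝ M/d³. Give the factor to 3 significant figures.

Moon A, by a factor of ≈ 55500

Compare M/d³ for the two perturbers:
Moon A: (3.59 × 10²²) / (1.44 × 10⁹)³ = 1.202 × 10⁻⁵
Moon Q: (6.64 × 10¹⁸) / (3.13 × 10⁹)³ = 2.165 × 10⁻¹⁰
Ratio (larger/smaller) = 55500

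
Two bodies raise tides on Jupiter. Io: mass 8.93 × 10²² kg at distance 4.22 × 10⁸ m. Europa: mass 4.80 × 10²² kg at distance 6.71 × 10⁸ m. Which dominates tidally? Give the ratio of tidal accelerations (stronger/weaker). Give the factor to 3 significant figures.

Io, by a factor of ≈ 7.48

Tidal stretch scales as M/d³; compute that for each body.
Io: (8.93 × 10²²) / (4.22 × 10⁸)³ = 1.188 × 10⁻³
Europa: (4.80 × 10²²) / (6.71 × 10⁸)³ = 1.589 × 10⁻⁴
Ratio (larger/smaller) = 7.48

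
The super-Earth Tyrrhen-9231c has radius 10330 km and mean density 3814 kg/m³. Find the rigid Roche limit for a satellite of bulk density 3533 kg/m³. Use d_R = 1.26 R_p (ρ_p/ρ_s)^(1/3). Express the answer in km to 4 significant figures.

13350 km

d_R = 1.26 × 10330 km × (3814/3533)^(1/3)
    = 13350 km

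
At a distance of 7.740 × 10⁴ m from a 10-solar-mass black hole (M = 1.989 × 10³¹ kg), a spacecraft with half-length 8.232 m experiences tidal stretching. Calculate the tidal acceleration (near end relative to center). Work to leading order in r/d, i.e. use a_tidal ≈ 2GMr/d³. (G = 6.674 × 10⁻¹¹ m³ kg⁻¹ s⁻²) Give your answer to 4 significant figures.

4.713 × 10⁷ m/s²

a_tidal = 2GMr/d³
        = 2 × (6.674 × 10⁻¹¹) × (1.989 × 10³¹) × (8.232) / (7.740 × 10⁴)³
        = 4.713 × 10⁷ m/s²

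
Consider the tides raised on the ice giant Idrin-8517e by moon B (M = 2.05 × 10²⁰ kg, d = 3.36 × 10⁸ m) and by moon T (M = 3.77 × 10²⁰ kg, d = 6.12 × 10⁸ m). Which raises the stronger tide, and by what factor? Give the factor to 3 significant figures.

Moon B, by a factor of ≈ 3.29

Tidal stretch scales as M/d³; compute that for each body.
Moon B: (2.05 × 10²⁰) / (3.36 × 10⁸)³ = 5.404 × 10⁻⁶
Moon T: (3.77 × 10²⁰) / (6.12 × 10⁸)³ = 1.645 × 10⁻⁶
Ratio (larger/smaller) = 3.29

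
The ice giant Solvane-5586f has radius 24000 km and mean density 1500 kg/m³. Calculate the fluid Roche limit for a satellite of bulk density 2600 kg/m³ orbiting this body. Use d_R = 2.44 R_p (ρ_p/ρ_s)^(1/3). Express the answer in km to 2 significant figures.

d_R = 2.44 × 24000 km × (1500/2600)^(1/3)
    = 49000 km

49000 km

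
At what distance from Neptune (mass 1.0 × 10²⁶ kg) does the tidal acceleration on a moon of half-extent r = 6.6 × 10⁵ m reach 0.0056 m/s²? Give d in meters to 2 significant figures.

2GMr/d³ = a_tidal  ⇒  d = (2GMr / a_tidal)^(1/3)
d = (2 × 6.674×10⁻¹¹ × (1.0 × 10²⁶) × (6.6 × 10⁵) / (0.0056))^(1/3)
  = 1.2 × 10⁸ m

1.2 × 10⁸ m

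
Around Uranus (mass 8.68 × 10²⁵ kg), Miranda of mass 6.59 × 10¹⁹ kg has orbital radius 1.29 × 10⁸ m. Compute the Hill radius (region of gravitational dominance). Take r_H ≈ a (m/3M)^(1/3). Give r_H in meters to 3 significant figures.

r_H ≈ a (m/3M)^(1/3)
    = (1.29 × 10⁸) × (6.59 × 10¹⁹ / (3 × 8.68 × 10²⁵))^(1/3)
    = 8.16 × 10⁵ m

8.16 × 10⁵ m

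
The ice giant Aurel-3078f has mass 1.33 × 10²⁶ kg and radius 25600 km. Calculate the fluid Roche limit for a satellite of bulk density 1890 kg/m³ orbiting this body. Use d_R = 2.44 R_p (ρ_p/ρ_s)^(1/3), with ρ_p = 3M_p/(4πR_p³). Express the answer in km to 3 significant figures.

62500 km

ρ_p = 3M_p/(4πR_p³) = 3 × (1.33 × 10²⁶) / (4π × (2.56 × 10⁷ m)³) = 1890 kg/m³
d_R = 2.44 × 25600 km × (1890/1890)^(1/3)
    = 62500 km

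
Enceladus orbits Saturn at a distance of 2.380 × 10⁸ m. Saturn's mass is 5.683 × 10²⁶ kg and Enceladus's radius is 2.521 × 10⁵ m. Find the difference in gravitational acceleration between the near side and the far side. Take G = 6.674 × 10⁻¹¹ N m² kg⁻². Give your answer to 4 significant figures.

2.837 × 10⁻³ m/s²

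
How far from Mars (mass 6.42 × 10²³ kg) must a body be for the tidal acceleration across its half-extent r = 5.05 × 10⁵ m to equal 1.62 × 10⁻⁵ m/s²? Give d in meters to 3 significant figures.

2GMr/d³ = a_tidal  ⇒  d = (2GMr / a_tidal)^(1/3)
d = (2 × 6.674×10⁻¹¹ × (6.42 × 10²³) × (5.05 × 10⁵) / (1.62 × 10⁻⁵))^(1/3)
  = 1.39 × 10⁸ m

1.39 × 10⁸ m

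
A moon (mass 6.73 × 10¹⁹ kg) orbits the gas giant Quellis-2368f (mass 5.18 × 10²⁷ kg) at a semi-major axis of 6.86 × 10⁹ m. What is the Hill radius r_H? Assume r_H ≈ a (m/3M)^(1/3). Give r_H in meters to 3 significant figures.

1.12 × 10⁷ m

r_H ≈ a (m/3M)^(1/3)
    = (6.86 × 10⁹) × (6.73 × 10¹⁹ / (3 × 5.18 × 10²⁷))^(1/3)
    = 1.12 × 10⁷ m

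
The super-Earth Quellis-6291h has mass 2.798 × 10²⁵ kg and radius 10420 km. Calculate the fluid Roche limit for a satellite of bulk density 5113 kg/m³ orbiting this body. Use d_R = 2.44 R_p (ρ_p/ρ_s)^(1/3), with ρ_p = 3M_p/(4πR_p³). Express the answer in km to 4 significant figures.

ρ_p = 3M_p/(4πR_p³) = 3 × (2.798 × 10²⁵) / (4π × (1.042 × 10⁷ m)³) = 5904 kg/m³
d_R = 2.44 × 10420 km × (5904/5113)^(1/3)
    = 26670 km

26670 km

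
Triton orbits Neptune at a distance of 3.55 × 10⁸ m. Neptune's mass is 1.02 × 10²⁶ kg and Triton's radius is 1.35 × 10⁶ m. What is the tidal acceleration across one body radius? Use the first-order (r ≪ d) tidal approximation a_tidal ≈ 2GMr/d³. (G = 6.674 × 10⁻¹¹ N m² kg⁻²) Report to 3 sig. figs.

4.11 × 10⁻⁴ m/s²

Δa = 2GMr/d³
   = 2 × (6.674 × 10⁻¹¹) × (1.02 × 10²⁶) × (1.35 × 10⁶) / (3.55 × 10⁸)³
   = 4.11 × 10⁻⁴ m/s²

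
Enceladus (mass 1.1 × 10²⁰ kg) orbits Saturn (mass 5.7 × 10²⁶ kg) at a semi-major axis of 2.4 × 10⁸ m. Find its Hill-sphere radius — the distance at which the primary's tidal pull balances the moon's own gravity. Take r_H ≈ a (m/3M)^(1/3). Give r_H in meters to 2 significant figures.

9.6 × 10⁵ m

r_H ≈ a (m/3M)^(1/3)
    = (2.4 × 10⁸) × (1.1 × 10²⁰ / (3 × 5.7 × 10²⁶))^(1/3)
    = 9.6 × 10⁵ m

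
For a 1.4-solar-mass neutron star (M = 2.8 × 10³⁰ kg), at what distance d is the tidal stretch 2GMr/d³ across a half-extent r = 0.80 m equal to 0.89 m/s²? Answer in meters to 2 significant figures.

7.0 × 10⁶ m

2GMr/d³ = a_tidal  ⇒  d = (2GMr / a_tidal)^(1/3)
d = (2 × 6.674×10⁻¹¹ × (2.8 × 10³⁰) × (0.80) / (0.89))^(1/3)
  = 7.0 × 10⁶ m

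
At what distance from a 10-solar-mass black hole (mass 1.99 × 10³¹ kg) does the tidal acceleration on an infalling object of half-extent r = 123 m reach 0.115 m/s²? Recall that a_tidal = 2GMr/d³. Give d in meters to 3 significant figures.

1.42 × 10⁸ m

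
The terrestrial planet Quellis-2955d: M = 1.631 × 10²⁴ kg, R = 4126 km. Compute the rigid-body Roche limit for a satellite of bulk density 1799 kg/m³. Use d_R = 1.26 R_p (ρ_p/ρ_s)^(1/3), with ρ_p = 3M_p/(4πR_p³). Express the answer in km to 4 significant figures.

ρ_p = 3M_p/(4πR_p³) = 3 × (1.631 × 10²⁴) / (4π × (4.126 × 10⁶ m)³) = 5543 kg/m³
d_R = 1.26 × 4126 km × (5543/1799)^(1/3)
    = 7565 km

7565 km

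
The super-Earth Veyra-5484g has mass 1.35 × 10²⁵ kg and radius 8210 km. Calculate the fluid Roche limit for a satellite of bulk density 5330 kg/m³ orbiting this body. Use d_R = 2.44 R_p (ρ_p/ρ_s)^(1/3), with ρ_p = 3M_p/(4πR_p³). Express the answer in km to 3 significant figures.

20600 km

ρ_p = 3M_p/(4πR_p³) = 3 × (1.35 × 10²⁵) / (4π × (8.21 × 10⁶ m)³) = 5820 kg/m³
d_R = 2.44 × 8210 km × (5820/5330)^(1/3)
    = 20600 km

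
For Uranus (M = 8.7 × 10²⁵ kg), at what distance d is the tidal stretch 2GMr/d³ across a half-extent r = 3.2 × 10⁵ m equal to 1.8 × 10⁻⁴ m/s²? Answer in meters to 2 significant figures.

2GMr/d³ = a_tidal  ⇒  d = (2GMr / a_tidal)^(1/3)
d = (2 × 6.674×10⁻¹¹ × (8.7 × 10²⁵) × (3.2 × 10⁵) / (1.8 × 10⁻⁴))^(1/3)
  = 2.7 × 10⁸ m

2.7 × 10⁸ m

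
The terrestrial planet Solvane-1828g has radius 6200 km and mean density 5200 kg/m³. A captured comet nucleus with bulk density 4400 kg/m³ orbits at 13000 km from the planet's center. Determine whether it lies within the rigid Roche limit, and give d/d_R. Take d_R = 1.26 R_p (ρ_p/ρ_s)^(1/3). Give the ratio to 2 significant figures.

outside; d/d_R ≈ 1.6

d_R = 1.26 × (6200 km) × (5200/4400)^(1/3) = 8259 km
d/d_R = (13000) / (8259) = 1.6
Since d/d_R > 1, the body is outside the Roche limit.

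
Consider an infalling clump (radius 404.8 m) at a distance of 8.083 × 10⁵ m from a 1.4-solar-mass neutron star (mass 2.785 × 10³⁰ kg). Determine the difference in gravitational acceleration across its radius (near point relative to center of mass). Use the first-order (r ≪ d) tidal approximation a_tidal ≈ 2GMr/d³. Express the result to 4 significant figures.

2.849 × 10⁵ m/s²

Δg = 2GMr/d³
   = 2 × (6.674 × 10⁻¹¹) × (2.785 × 10³⁰) × (404.8) / (8.083 × 10⁵)³
   = 2.849 × 10⁵ m/s²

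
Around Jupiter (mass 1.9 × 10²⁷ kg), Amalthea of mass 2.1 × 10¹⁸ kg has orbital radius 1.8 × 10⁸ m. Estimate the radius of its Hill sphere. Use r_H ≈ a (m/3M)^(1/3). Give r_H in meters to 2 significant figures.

1.3 × 10⁵ m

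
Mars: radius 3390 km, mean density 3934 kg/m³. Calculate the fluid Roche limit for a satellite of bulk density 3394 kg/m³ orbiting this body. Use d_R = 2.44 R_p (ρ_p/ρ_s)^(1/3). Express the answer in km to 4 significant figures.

d_R = 2.44 × 3390 km × (3934/3394)^(1/3)
    = 8689 km

8689 km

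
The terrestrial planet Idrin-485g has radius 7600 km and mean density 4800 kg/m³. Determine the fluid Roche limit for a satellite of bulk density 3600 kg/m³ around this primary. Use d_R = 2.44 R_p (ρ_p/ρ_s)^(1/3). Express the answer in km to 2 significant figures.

20000 km

d_R = 2.44 × 7600 km × (4800/3600)^(1/3)
    = 20000 km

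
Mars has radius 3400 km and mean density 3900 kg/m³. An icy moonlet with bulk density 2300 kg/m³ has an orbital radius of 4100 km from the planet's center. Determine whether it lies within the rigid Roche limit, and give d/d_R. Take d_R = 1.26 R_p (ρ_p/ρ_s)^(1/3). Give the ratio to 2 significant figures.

d_R = 1.26 × (3400 km) × (3900/2300)^(1/3) = 5109 km
d/d_R = (4100) / (5109) = 0.80
Since d/d_R < 1, the body is inside the Roche limit.

inside; d/d_R ≈ 0.80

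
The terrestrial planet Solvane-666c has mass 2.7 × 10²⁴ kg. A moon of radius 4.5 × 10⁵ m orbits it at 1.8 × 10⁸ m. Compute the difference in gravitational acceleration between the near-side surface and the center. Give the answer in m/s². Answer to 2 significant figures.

Δa = 2GMr/d³
   = 2 × (6.674 × 10⁻¹¹) × (2.7 × 10²⁴) × (4.5 × 10⁵) / (1.8 × 10⁸)³
   = 2.8 × 10⁻⁵ m/s²

2.8 × 10⁻⁵ m/s²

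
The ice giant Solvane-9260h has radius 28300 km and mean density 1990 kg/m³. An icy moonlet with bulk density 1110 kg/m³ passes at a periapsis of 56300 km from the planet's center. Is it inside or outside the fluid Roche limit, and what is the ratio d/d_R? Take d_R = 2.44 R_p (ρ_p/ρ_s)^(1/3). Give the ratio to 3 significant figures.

d_R = 2.44 × (28300 km) × (1990/1110)^(1/3) = 83890 km
d/d_R = (56300) / (83890) = 0.671
Since d/d_R < 1, the body is inside the Roche limit.

inside; d/d_R ≈ 0.671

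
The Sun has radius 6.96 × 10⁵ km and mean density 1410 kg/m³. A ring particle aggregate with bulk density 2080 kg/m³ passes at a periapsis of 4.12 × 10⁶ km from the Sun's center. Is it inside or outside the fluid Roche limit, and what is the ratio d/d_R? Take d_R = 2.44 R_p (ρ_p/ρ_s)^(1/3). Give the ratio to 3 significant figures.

outside; d/d_R ≈ 2.76

d_R = 2.44 × (6.96 × 10⁵ km) × (1410/2080)^(1/3) = 1.492 × 10⁶ km
d/d_R = (4.12 × 10⁶) / (1.492 × 10⁶) = 2.76
Since d/d_R > 1, the body is outside the Roche limit.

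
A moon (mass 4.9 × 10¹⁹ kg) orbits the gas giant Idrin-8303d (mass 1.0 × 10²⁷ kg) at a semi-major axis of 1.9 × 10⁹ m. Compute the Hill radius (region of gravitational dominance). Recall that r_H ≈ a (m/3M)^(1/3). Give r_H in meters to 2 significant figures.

r_H ≈ a (m/3M)^(1/3)
    = (1.9 × 10⁹) × (4.9 × 10¹⁹ / (3 × 1.0 × 10²⁷))^(1/3)
    = 4.8 × 10⁶ m

4.8 × 10⁶ m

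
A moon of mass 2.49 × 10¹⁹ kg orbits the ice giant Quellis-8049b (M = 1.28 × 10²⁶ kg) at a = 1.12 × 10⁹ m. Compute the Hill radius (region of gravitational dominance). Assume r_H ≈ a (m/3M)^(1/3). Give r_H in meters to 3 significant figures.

4.50 × 10⁶ m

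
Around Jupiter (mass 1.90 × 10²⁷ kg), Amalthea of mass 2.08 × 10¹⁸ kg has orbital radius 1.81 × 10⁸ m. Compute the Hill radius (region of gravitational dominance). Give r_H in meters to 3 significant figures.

1.29 × 10⁵ m

r_H ≈ a (m/3M)^(1/3)
    = (1.81 × 10⁸) × (2.08 × 10¹⁸ / (3 × 1.90 × 10²⁷))^(1/3)
    = 1.29 × 10⁵ m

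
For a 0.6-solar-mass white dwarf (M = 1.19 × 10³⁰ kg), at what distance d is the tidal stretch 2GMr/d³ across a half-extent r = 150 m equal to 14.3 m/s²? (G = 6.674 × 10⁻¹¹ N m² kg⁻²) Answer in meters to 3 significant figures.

1.19 × 10⁷ m

2GMr/d³ = a_tidal  ⇒  d = (2GMr / a_tidal)^(1/3)
d = (2 × 6.674×10⁻¹¹ × (1.19 × 10³⁰) × (150) / (14.3))^(1/3)
  = 1.19 × 10⁷ m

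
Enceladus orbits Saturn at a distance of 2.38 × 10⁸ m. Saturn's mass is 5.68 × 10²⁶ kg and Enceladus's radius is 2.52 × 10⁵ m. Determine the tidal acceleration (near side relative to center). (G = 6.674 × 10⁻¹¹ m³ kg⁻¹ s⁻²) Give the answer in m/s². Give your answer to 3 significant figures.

Δa = 2GMr/d³
   = 2 × (6.674 × 10⁻¹¹) × (5.68 × 10²⁶) × (2.52 × 10⁵) / (2.38 × 10⁸)³
   = 1.42 × 10⁻³ m/s²

1.42 × 10⁻³ m/s²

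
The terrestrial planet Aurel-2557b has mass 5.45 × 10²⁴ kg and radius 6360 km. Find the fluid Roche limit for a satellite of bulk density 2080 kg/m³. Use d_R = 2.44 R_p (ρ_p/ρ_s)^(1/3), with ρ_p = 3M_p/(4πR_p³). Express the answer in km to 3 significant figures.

20900 km

ρ_p = 3M_p/(4πR_p³) = 3 × (5.45 × 10²⁴) / (4π × (6.36 × 10⁶ m)³) = 5060 kg/m³
d_R = 2.44 × 6360 km × (5060/2080)^(1/3)
    = 20900 km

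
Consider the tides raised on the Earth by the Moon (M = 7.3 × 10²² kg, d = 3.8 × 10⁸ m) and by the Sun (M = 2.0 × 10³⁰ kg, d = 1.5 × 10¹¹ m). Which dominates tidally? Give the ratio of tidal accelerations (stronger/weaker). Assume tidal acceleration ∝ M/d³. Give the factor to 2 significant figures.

The Moon, by a factor of ≈ 2.2

Tidal acceleration ∝ M/d³, so compare M/d³ for each.
The Moon: (7.3 × 10²²) / (3.8 × 10⁸)³ = 1.330 × 10⁻³
The Sun: (2.0 × 10³⁰) / (1.5 × 10¹¹)³ = 5.926 × 10⁻⁴
Ratio (larger/smaller) = 2.2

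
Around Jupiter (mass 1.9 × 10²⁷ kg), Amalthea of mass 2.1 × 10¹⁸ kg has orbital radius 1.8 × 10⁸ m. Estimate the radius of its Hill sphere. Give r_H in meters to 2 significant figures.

r_H ≈ a (m/3M)^(1/3)
    = (1.8 × 10⁸) × (2.1 × 10¹⁸ / (3 × 1.9 × 10²⁷))^(1/3)
    = 1.3 × 10⁵ m

1.3 × 10⁵ m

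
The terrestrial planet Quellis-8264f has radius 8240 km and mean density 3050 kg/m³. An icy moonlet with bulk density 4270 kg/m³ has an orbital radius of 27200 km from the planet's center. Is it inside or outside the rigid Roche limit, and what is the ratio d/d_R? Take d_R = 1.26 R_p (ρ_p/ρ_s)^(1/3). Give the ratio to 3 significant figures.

d_R = 1.26 × (8240 km) × (3050/4270)^(1/3) = 9281 km
d/d_R = (27200) / (9281) = 2.93
Since d/d_R > 1, the body is outside the Roche limit.

outside; d/d_R ≈ 2.93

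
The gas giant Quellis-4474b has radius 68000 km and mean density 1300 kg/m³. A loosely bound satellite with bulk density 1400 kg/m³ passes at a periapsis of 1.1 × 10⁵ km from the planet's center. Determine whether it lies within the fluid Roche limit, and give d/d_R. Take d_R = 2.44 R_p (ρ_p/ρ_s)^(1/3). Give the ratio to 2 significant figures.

inside; d/d_R ≈ 0.68

d_R = 2.44 × (68000 km) × (1300/1400)^(1/3) = 1.619 × 10⁵ km
d/d_R = (1.1 × 10⁵) / (1.619 × 10⁵) = 0.68
Since d/d_R < 1, the body is inside the Roche limit.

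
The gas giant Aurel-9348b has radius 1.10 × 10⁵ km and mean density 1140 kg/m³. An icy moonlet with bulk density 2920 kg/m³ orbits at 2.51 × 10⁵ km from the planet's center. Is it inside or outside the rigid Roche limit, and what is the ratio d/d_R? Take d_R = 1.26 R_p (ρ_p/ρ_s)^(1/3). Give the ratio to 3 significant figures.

d_R = 1.26 × (1.10 × 10⁵ km) × (1140/2920)^(1/3) = 1.013 × 10⁵ km
d/d_R = (2.51 × 10⁵) / (1.013 × 10⁵) = 2.48
Since d/d_R > 1, the body is outside the Roche limit.

outside; d/d_R ≈ 2.48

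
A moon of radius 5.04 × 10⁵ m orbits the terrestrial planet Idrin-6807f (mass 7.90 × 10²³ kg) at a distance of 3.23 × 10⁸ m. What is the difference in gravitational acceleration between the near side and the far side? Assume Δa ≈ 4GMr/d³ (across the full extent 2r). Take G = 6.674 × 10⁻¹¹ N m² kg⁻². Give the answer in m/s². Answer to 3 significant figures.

Δa = 4GMr/d³
   = 4 × (6.674 × 10⁻¹¹) × (7.90 × 10²³) × (5.04 × 10⁵) / (3.23 × 10⁸)³
   = 3.15 × 10⁻⁶ m/s²

3.15 × 10⁻⁶ m/s²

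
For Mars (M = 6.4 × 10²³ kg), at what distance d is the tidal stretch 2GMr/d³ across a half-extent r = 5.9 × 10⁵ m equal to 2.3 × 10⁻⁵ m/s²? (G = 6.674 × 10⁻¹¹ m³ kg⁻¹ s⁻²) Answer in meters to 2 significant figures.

2GMr/d³ = a_tidal  ⇒  d = (2GMr / a_tidal)^(1/3)
d = (2 × 6.674×10⁻¹¹ × (6.4 × 10²³) × (5.9 × 10⁵) / (2.3 × 10⁻⁵))^(1/3)
  = 1.3 × 10⁸ m

1.3 × 10⁸ m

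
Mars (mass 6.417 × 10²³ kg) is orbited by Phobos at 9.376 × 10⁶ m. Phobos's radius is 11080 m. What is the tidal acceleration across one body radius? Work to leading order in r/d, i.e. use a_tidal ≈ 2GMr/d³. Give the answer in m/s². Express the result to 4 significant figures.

The tidal stretch is the gradient of GM/d² times the body's extent r, hence the 1/d³ dependence.
Δa = 2GMr/d³
   = 2 × (6.674 × 10⁻¹¹) × (6.417 × 10²³) × (11080) / (9.376 × 10⁶)³
   = 1.151 × 10⁻³ m/s²

1.151 × 10⁻³ m/s²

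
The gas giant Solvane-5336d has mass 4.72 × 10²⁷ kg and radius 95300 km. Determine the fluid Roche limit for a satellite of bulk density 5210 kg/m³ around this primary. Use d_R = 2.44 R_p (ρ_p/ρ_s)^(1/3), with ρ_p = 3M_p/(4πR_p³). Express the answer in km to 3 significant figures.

1.46 × 10⁵ km

ρ_p = 3M_p/(4πR_p³) = 3 × (4.72 × 10²⁷) / (4π × (9.53 × 10⁷ m)³) = 1300 kg/m³
d_R = 2.44 × 95300 km × (1300/5210)^(1/3)
    = 1.46 × 10⁵ km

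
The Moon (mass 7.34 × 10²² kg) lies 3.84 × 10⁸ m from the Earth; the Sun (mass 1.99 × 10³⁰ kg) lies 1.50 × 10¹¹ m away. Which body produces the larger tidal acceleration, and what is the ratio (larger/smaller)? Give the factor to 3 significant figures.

The Moon, by a factor of ≈ 2.20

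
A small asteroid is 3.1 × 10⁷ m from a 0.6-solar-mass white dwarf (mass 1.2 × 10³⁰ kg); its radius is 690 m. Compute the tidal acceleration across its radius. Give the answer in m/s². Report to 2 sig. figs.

The tidal stretch is the gradient of GM/d² times the body's extent r, hence the 1/d³ dependence.
Δa = 2GMr/d³
   = 2 × (6.674 × 10⁻¹¹) × (1.2 × 10³⁰) × (690) / (3.1 × 10⁷)³
   = 3.7 m/s²

3.7 m/s²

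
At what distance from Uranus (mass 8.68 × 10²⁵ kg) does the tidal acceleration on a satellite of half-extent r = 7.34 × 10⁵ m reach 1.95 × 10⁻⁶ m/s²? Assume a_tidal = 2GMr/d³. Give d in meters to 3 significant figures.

2GMr/d³ = a_tidal  ⇒  d = (2GMr / a_tidal)^(1/3)
d = (2 × 6.674×10⁻¹¹ × (8.68 × 10²⁵) × (7.34 × 10⁵) / (1.95 × 10⁻⁶))^(1/3)
  = 1.63 × 10⁹ m

1.63 × 10⁹ m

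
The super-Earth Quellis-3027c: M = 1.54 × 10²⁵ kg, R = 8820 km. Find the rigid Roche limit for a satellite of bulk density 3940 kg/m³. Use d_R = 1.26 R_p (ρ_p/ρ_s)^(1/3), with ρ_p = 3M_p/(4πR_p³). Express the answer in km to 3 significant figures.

ρ_p = 3M_p/(4πR_p³) = 3 × (1.54 × 10²⁵) / (4π × (8.82 × 10⁶ m)³) = 5360 kg/m³
d_R = 1.26 × 8820 km × (5360/3940)^(1/3)
    = 12300 km

12300 km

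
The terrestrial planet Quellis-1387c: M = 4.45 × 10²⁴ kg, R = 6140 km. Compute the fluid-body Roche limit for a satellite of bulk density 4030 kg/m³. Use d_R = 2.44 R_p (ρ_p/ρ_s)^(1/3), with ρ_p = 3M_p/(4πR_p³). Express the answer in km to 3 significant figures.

15600 km

ρ_p = 3M_p/(4πR_p³) = 3 × (4.45 × 10²⁴) / (4π × (6.14 × 10⁶ m)³) = 4590 kg/m³
d_R = 2.44 × 6140 km × (4590/4030)^(1/3)
    = 15600 km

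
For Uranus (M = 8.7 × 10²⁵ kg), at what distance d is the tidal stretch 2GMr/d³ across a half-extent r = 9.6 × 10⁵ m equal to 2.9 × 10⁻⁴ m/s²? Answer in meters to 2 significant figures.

3.4 × 10⁸ m

2GMr/d³ = a_tidal  ⇒  d = (2GMr / a_tidal)^(1/3)
d = (2 × 6.674×10⁻¹¹ × (8.7 × 10²⁵) × (9.6 × 10⁵) / (2.9 × 10⁻⁴))^(1/3)
  = 3.4 × 10⁸ m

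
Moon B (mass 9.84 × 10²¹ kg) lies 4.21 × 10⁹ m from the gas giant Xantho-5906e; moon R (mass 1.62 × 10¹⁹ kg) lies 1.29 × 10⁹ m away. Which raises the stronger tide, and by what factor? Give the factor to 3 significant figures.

Moon B, by a factor of ≈ 17.5

Tidal stretch scales as M/d³; compute that for each body.
Moon B: (9.84 × 10²¹) / (4.21 × 10⁹)³ = 1.319 × 10⁻⁷
Moon R: (1.62 × 10¹⁹) / (1.29 × 10⁹)³ = 7.547 × 10⁻⁹
Ratio (larger/smaller) = 17.5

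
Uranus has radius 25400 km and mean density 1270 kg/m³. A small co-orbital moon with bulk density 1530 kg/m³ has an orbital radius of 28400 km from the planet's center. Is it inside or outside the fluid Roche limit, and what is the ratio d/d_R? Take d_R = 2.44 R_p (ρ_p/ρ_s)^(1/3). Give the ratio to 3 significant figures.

d_R = 2.44 × (25400 km) × (1270/1530)^(1/3) = 58250 km
d/d_R = (28400) / (58250) = 0.488
Since d/d_R < 1, the body is inside the Roche limit.

inside; d/d_R ≈ 0.488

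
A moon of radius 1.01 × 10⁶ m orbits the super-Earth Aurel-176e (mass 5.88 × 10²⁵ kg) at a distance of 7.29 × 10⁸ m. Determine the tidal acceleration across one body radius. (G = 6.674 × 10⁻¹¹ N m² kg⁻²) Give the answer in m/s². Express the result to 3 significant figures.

Since r ≪ d, expand the inverse-square field across one radius to get the leading 2GMr/d³ term.
Δa = 2GMr/d³
   = 2 × (6.674 × 10⁻¹¹) × (5.88 × 10²⁵) × (1.01 × 10⁶) / (7.29 × 10⁸)³
   = 2.05 × 10⁻⁵ m/s²

2.05 × 10⁻⁵ m/s²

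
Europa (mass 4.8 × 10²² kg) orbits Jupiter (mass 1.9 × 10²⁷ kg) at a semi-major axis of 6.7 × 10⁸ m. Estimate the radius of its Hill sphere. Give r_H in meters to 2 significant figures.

r_H ≈ a (m/3M)^(1/3)
    = (6.7 × 10⁸) × (4.8 × 10²² / (3 × 1.9 × 10²⁷))^(1/3)
    = 1.4 × 10⁷ m

1.4 × 10⁷ m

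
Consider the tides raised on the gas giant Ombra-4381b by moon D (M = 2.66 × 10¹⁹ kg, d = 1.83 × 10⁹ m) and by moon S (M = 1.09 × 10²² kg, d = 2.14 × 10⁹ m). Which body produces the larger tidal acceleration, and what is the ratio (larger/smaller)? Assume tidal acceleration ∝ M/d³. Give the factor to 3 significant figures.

Moon S, by a factor of ≈ 256

Compare M/d³ for the two perturbers:
Moon D: (2.66 × 10¹⁹) / (1.83 × 10⁹)³ = 4.340 × 10⁻⁹
Moon S: (1.09 × 10²²) / (2.14 × 10⁹)³ = 1.112 × 10⁻⁶
Ratio (larger/smaller) = 256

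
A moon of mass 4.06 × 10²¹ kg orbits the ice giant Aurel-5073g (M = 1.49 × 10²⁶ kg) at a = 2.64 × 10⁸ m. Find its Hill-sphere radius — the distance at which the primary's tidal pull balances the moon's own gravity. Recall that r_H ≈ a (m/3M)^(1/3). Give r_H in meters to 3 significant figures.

r_H ≈ a (m/3M)^(1/3)
    = (2.64 × 10⁸) × (4.06 × 10²¹ / (3 × 1.49 × 10²⁶))^(1/3)
    = 5.51 × 10⁶ m

5.51 × 10⁶ m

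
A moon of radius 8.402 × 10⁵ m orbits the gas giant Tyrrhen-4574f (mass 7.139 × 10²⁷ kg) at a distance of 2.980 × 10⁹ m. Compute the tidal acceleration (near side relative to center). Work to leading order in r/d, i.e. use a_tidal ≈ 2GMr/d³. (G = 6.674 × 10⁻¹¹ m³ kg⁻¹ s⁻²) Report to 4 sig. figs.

3.025 × 10⁻⁵ m/s²

Δg = 2GMr/d³
   = 2 × (6.674 × 10⁻¹¹) × (7.139 × 10²⁷) × (8.402 × 10⁵) / (2.980 × 10⁹)³
   = 3.025 × 10⁻⁵ m/s²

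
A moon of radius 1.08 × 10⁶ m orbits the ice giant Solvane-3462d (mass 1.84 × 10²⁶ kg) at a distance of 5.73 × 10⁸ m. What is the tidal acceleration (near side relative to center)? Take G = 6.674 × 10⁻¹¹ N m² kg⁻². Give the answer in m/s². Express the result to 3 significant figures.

a_tidal = 2GMr/d³
        = 2 × (6.674 × 10⁻¹¹) × (1.84 × 10²⁶) × (1.08 × 10⁶) / (5.73 × 10⁸)³
        = 1.41 × 10⁻⁴ m/s²

1.41 × 10⁻⁴ m/s²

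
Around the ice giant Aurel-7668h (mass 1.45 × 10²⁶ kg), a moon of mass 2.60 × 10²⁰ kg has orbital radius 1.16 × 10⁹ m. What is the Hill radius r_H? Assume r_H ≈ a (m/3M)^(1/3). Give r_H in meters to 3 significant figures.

r_H ≈ a (m/3M)^(1/3)
    = (1.16 × 10⁹) × (2.60 × 10²⁰ / (3 × 1.45 × 10²⁶))^(1/3)
    = 9.77 × 10⁶ m

9.77 × 10⁶ m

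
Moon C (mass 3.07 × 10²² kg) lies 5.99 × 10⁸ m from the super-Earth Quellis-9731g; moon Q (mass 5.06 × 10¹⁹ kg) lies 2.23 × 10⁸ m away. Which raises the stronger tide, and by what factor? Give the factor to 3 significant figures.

The tide-raising term goes as M/d³ (the gradient of a 1/d² field).
Moon C: (3.07 × 10²²) / (5.99 × 10⁸)³ = 1.428 × 10⁻⁴
Moon Q: (5.06 × 10¹⁹) / (2.23 × 10⁸)³ = 4.563 × 10⁻⁶
Ratio (larger/smaller) = 31.3

Moon C, by a factor of ≈ 31.3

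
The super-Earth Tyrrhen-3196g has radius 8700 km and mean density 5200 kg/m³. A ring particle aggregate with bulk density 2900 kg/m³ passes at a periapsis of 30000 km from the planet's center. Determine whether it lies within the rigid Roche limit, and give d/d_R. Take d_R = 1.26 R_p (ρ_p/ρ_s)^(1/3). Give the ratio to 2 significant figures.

d_R = 1.26 × (8700 km) × (5200/2900)^(1/3) = 13320 km
d/d_R = (30000) / (13320) = 2.3
Since d/d_R > 1, the body is outside the Roche limit.

outside; d/d_R ≈ 2.3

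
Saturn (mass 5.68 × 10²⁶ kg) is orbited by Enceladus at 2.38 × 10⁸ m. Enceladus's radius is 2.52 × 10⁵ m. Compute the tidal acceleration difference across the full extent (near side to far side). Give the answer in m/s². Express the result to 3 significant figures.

2.83 × 10⁻³ m/s²

Δg = 4GMr/d³
   = 4 × (6.674 × 10⁻¹¹) × (5.68 × 10²⁶) × (2.52 × 10⁵) / (2.38 × 10⁸)³
   = 2.83 × 10⁻³ m/s²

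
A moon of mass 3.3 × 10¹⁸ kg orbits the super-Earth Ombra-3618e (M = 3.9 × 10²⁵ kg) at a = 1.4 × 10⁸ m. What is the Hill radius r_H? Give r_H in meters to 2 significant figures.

r_H ≈ a (m/3M)^(1/3)
    = (1.4 × 10⁸) × (3.3 × 10¹⁸ / (3 × 3.9 × 10²⁵))^(1/3)
    = 4.3 × 10⁵ m

4.3 × 10⁵ m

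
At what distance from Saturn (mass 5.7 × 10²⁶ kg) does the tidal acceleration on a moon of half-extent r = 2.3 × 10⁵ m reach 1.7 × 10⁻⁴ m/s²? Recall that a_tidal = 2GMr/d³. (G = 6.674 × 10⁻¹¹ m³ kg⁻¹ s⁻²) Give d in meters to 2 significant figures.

4.7 × 10⁸ m

2GMr/d³ = a_tidal  ⇒  d = (2GMr / a_tidal)^(1/3)
d = (2 × 6.674×10⁻¹¹ × (5.7 × 10²⁶) × (2.3 × 10⁵) / (1.7 × 10⁻⁴))^(1/3)
  = 4.7 × 10⁸ m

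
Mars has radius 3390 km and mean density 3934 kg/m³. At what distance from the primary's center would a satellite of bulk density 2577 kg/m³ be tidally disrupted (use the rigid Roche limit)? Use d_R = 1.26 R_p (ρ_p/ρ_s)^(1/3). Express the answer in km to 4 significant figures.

d_R = 1.26 × 3390 km × (3934/2577)^(1/3)
    = 4918 km

4918 km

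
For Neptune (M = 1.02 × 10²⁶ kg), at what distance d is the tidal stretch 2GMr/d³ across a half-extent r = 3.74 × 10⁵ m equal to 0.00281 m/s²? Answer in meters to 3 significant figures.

2GMr/d³ = a_tidal  ⇒  d = (2GMr / a_tidal)^(1/3)
d = (2 × 6.674×10⁻¹¹ × (1.02 × 10²⁶) × (3.74 × 10⁵) / (0.00281))^(1/3)
  = 1.22 × 10⁸ m

1.22 × 10⁸ m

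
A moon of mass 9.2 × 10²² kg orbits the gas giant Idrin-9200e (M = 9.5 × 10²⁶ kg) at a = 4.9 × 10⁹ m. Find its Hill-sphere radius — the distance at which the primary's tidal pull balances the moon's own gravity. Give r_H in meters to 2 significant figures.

1.6 × 10⁸ m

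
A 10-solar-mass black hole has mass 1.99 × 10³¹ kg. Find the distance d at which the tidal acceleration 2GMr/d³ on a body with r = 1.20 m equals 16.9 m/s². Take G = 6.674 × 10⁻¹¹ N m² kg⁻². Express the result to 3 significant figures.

5.73 × 10⁶ m

2GMr/d³ = a_tidal  ⇒  d = (2GMr / a_tidal)^(1/3)
d = (2 × 6.674×10⁻¹¹ × (1.99 × 10³¹) × (1.20) / (16.9))^(1/3)
  = 5.73 × 10⁶ m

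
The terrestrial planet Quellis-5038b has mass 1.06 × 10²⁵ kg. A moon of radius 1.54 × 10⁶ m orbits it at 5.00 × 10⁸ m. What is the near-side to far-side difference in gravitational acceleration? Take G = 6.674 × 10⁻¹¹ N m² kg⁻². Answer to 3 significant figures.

Δg = 4GMr/d³
   = 4 × (6.674 × 10⁻¹¹) × (1.06 × 10²⁵) × (1.54 × 10⁶) / (5.00 × 10⁸)³
   = 3.49 × 10⁻⁵ m/s²

3.49 × 10⁻⁵ m/s²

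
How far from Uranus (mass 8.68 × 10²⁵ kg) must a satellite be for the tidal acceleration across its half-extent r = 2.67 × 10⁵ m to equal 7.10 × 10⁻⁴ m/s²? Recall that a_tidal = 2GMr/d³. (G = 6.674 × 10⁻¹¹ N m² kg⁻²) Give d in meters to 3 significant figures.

2GMr/d³ = a_tidal  ⇒  d = (2GMr / a_tidal)^(1/3)
d = (2 × 6.674×10⁻¹¹ × (8.68 × 10²⁵) × (2.67 × 10⁵) / (7.10 × 10⁻⁴))^(1/3)
  = 1.63 × 10⁸ m

1.63 × 10⁸ m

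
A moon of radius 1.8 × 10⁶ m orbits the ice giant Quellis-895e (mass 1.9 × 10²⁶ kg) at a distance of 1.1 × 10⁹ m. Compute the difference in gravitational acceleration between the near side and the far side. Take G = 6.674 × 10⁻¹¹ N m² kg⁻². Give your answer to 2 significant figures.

Δg = 4GMr/d³
   = 4 × (6.674 × 10⁻¹¹) × (1.9 × 10²⁶) × (1.8 × 10⁶) / (1.1 × 10⁹)³
   = 6.9 × 10⁻⁵ m/s²

6.9 × 10⁻⁵ m/s²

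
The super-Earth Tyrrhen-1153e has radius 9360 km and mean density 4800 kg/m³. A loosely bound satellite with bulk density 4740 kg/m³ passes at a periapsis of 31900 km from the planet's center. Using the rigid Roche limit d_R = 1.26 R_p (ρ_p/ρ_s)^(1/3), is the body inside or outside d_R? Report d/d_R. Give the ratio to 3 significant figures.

d_R = 1.26 × (9360 km) × (4800/4740)^(1/3) = 11840 km
d/d_R = (31900) / (11840) = 2.69
Since d/d_R > 1, the body is outside the Roche limit.

outside; d/d_R ≈ 2.69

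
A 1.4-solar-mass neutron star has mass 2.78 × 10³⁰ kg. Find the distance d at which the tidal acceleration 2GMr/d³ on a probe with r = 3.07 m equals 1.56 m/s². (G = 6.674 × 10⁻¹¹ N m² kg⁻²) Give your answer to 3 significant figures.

9.01 × 10⁶ m

2GMr/d³ = a_tidal  ⇒  d = (2GMr / a_tidal)^(1/3)
d = (2 × 6.674×10⁻¹¹ × (2.78 × 10³⁰) × (3.07) / (1.56))^(1/3)
  = 9.01 × 10⁶ m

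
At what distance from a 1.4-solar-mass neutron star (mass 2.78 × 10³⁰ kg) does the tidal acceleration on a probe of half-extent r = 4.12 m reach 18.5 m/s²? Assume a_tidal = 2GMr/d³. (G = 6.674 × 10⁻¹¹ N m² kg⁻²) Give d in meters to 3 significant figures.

2GMr/d³ = a_tidal  ⇒  d = (2GMr / a_tidal)^(1/3)
d = (2 × 6.674×10⁻¹¹ × (2.78 × 10³⁰) × (4.12) / (18.5))^(1/3)
  = 4.36 × 10⁶ m

4.36 × 10⁶ m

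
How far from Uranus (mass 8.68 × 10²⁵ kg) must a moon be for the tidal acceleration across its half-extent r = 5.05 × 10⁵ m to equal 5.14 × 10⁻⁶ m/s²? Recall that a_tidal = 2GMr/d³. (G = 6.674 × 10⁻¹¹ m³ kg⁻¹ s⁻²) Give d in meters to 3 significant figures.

1.04 × 10⁹ m

2GMr/d³ = a_tidal  ⇒  d = (2GMr / a_tidal)^(1/3)
d = (2 × 6.674×10⁻¹¹ × (8.68 × 10²⁵) × (5.05 × 10⁵) / (5.14 × 10⁻⁶))^(1/3)
  = 1.04 × 10⁹ m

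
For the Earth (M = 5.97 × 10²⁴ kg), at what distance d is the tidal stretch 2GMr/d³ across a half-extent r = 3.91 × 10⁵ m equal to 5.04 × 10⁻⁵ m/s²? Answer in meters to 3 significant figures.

2GMr/d³ = a_tidal  ⇒  d = (2GMr / a_tidal)^(1/3)
d = (2 × 6.674×10⁻¹¹ × (5.97 × 10²⁴) × (3.91 × 10⁵) / (5.04 × 10⁻⁵))^(1/3)
  = 1.84 × 10⁸ m

1.84 × 10⁸ m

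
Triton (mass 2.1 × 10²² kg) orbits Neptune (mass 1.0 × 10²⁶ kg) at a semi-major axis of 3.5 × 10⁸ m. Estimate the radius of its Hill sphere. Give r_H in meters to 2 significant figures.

r_H ≈ a (m/3M)^(1/3)
    = (3.5 × 10⁸) × (2.1 × 10²² / (3 × 1.0 × 10²⁶))^(1/3)
    = 1.4 × 10⁷ m

1.4 × 10⁷ m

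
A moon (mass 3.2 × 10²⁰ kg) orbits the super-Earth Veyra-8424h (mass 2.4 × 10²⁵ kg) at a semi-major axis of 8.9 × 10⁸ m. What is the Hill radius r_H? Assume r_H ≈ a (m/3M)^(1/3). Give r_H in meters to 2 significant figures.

r_H ≈ a (m/3M)^(1/3)
    = (8.9 × 10⁸) × (3.2 × 10²⁰ / (3 × 2.4 × 10²⁵))^(1/3)
    = 1.5 × 10⁷ m

1.5 × 10⁷ m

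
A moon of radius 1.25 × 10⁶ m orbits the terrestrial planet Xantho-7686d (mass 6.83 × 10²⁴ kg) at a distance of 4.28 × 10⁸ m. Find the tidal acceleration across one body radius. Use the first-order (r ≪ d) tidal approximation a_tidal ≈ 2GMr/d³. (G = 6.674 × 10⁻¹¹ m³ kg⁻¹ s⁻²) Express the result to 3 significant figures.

1.45 × 10⁻⁵ m/s²

Since r ≪ d, expand the inverse-square field across one radius to get the leading 2GMr/d³ term.
a_tidal = 2GMr/d³
        = 2 × (6.674 × 10⁻¹¹) × (6.83 × 10²⁴) × (1.25 × 10⁶) / (4.28 × 10⁸)³
        = 1.45 × 10⁻⁵ m/s²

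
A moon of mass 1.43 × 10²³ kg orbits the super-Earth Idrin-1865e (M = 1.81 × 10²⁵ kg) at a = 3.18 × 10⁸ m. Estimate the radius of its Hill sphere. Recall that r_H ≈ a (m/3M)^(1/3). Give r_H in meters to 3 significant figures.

4.39 × 10⁷ m

r_H ≈ a (m/3M)^(1/3)
    = (3.18 × 10⁸) × (1.43 × 10²³ / (3 × 1.81 × 10²⁵))^(1/3)
    = 4.39 × 10⁷ m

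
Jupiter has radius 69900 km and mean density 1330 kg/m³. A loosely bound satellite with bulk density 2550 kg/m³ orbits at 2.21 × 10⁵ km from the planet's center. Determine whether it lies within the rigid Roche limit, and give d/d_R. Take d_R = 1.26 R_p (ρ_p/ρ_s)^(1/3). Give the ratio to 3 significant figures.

outside; d/d_R ≈ 3.12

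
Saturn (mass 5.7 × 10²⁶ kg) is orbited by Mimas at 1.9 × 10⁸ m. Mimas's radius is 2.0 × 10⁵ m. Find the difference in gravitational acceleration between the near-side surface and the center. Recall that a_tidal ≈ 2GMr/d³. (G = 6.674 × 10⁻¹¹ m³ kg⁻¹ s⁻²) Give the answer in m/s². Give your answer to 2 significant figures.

2.2 × 10⁻³ m/s²

a_tidal = 2GMr/d³
        = 2 × (6.674 × 10⁻¹¹) × (5.7 × 10²⁶) × (2.0 × 10⁵) / (1.9 × 10⁸)³
        = 2.2 × 10⁻³ m/s²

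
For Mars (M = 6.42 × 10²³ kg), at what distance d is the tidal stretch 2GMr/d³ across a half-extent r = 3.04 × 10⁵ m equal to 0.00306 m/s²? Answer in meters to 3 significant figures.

2.04 × 10⁷ m

2GMr/d³ = a_tidal  ⇒  d = (2GMr / a_tidal)^(1/3)
d = (2 × 6.674×10⁻¹¹ × (6.42 × 10²³) × (3.04 × 10⁵) / (0.00306))^(1/3)
  = 2.04 × 10⁷ m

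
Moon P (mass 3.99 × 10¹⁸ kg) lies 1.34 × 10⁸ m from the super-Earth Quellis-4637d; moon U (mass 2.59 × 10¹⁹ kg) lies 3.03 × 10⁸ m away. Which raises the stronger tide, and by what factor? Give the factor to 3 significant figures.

Moon P, by a factor of ≈ 1.78

The tide-raising term goes as M/d³ (the gradient of a 1/d² field).
Moon P: (3.99 × 10¹⁸) / (1.34 × 10⁸)³ = 1.658 × 10⁻⁶
Moon U: (2.59 × 10¹⁹) / (3.03 × 10⁸)³ = 9.310 × 10⁻⁷
Ratio (larger/smaller) = 1.78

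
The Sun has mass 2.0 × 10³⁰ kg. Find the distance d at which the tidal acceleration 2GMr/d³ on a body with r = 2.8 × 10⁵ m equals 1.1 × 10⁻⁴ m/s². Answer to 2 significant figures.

8.8 × 10⁹ m

2GMr/d³ = a_tidal  ⇒  d = (2GMr / a_tidal)^(1/3)
d = (2 × 6.674×10⁻¹¹ × (2.0 × 10³⁰) × (2.8 × 10⁵) / (1.1 × 10⁻⁴))^(1/3)
  = 8.8 × 10⁹ m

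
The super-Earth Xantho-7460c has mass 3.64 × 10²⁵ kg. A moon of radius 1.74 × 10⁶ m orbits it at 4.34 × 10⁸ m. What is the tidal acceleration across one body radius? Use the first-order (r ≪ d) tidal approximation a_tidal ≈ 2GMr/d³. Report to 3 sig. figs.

a_tidal = 2GMr/d³
        = 2 × (6.674 × 10⁻¹¹) × (3.64 × 10²⁵) × (1.74 × 10⁶) / (4.34 × 10⁸)³
        = 1.03 × 10⁻⁴ m/s²

1.03 × 10⁻⁴ m/s²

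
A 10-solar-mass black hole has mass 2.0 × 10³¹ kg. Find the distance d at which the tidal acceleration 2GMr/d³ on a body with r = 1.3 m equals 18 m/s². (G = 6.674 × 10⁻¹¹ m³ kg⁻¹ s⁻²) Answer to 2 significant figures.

2GMr/d³ = a_tidal  ⇒  d = (2GMr / a_tidal)^(1/3)
d = (2 × 6.674×10⁻¹¹ × (2.0 × 10³¹) × (1.3) / (18))^(1/3)
  = 5.8 × 10⁶ m

5.8 × 10⁶ m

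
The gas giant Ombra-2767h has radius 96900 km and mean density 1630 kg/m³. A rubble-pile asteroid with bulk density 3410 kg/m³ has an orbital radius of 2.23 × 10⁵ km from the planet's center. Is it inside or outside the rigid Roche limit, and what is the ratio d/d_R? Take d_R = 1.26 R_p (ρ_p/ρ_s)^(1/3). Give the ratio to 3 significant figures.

d_R = 1.26 × (96900 km) × (1630/3410)^(1/3) = 95460 km
d/d_R = (2.23 × 10⁵) / (95460) = 2.34
Since d/d_R > 1, the body is outside the Roche limit.

outside; d/d_R ≈ 2.34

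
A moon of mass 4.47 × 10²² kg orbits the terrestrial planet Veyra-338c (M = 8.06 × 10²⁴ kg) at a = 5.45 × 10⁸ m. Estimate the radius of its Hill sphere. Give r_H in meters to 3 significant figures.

6.69 × 10⁷ m

r_H ≈ a (m/3M)^(1/3)
    = (5.45 × 10⁸) × (4.47 × 10²² / (3 × 8.06 × 10²⁴))^(1/3)
    = 6.69 × 10⁷ m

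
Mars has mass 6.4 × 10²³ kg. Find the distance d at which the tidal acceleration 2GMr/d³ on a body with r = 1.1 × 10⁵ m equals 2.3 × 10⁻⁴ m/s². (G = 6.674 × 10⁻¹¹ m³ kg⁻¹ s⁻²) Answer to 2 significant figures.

3.4 × 10⁷ m

2GMr/d³ = a_tidal  ⇒  d = (2GMr / a_tidal)^(1/3)
d = (2 × 6.674×10⁻¹¹ × (6.4 × 10²³) × (1.1 × 10⁵) / (2.3 × 10⁻⁴))^(1/3)
  = 3.4 × 10⁷ m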